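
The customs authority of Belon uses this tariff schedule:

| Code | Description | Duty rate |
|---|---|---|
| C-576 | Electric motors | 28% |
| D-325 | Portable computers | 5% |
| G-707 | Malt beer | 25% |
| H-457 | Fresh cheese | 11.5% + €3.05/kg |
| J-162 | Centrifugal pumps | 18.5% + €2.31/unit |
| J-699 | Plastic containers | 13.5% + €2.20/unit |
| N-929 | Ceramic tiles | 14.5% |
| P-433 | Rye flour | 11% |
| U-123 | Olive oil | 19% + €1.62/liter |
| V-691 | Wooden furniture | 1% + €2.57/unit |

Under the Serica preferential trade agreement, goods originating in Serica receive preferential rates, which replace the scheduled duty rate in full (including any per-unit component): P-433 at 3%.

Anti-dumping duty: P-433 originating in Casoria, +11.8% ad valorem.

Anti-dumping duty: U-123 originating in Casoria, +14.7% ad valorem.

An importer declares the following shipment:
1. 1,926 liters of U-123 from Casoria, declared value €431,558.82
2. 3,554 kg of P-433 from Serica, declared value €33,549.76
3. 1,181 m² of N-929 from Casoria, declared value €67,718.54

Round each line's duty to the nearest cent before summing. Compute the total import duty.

Line 1 (U-123, Casoria, 1,926 liters, €431,558.82):
Base rate for U-123 is 19% + €1.62/liter.
Additional duty on U-123 from Casoria: +14.7%. Applied ad valorem rate: 19% + 14.7% = 33.7%.
Duty = €431,558.82 × 33.7% + 1,926 × €1.62 = €148,555.44.
Line 2 (P-433, Serica, 3,554 kg, €33,549.76):
Base rate for P-433 is 11%.
Origin Serica qualifies under the Belon–Serica agreement and P-433 is covered: preferential rate 3% applies instead.
The additional-duty order on P-433 targets Casoria, not Serica; it does not apply.
Duty = €33,549.76 × 3% = €1,006.49.
Line 3 (N-929, Casoria, 1,181 m², €67,718.54):
Base rate for N-929 is 14.5%.
Duty = €67,718.54 × 14.5% = €9,819.19.
Total = €148,555.44 + €1,006.49 + €9,819.19 = €159,381.12.

€159,381.12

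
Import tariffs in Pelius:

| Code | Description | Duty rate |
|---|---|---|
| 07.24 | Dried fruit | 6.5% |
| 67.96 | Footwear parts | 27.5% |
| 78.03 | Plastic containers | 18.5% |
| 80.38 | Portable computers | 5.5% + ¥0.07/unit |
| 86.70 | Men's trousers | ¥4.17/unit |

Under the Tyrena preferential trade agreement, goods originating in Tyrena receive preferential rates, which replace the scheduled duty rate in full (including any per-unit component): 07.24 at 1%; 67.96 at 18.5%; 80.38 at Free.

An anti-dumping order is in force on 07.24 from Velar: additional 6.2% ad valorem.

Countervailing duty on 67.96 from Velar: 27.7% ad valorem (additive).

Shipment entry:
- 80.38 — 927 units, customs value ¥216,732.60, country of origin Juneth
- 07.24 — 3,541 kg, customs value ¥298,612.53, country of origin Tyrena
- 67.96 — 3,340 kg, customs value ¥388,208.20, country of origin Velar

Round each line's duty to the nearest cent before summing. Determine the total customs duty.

Line 1 (80.38, Juneth, 927 units, ¥216,732.60):
Base rate for 80.38 is 5.5% + ¥0.07/unit.
80.38 has an FTA preferential rate, but origin Juneth is not Tyrena; base rate stands.
Duty = ¥216,732.60 × 5.5% + 927 × ¥0.07 = ¥11,985.18.
Line 2 (07.24, Tyrena, 3,541 kg, ¥298,612.53):
Base rate for 07.24 is 6.5%.
Origin Tyrena qualifies under the Pelius–Tyrena agreement and 07.24 is covered: preferential rate 1% applies instead.
The additional-duty order on 07.24 targets Velar, not Tyrena; it does not apply.
Duty = ¥298,612.53 × 1% = ¥2,986.13.
Line 3 (67.96, Velar, 3,340 kg, ¥388,208.20):
Base rate for 67.96 is 27.5%.
67.96 has an FTA preferential rate, but origin Velar is not Tyrena; base rate stands.
Additional duty on 67.96 from Velar: +27.7%. Applied ad valorem rate: 27.5% + 27.7% = 55.2%.
Duty = ¥388,208.20 × 55.2% = ¥214,290.93.
Total = ¥11,985.18 + ¥2,986.13 + ¥214,290.93 = ¥229,262.24.

¥229,262.24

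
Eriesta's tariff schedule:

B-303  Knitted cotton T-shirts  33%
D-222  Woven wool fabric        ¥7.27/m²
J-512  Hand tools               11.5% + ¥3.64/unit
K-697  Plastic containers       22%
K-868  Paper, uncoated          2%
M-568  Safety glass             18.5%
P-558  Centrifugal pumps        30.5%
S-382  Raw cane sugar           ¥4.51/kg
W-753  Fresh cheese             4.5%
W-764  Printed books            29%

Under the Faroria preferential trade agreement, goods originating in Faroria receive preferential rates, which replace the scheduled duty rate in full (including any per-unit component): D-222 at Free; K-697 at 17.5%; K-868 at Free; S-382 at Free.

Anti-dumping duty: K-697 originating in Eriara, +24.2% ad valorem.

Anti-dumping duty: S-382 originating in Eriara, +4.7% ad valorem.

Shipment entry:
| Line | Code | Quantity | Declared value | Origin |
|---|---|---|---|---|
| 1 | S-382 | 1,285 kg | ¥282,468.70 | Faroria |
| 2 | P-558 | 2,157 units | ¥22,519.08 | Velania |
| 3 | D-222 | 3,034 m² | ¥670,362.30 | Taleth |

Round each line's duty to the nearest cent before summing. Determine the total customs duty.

¥28,925.50

Line 1 (S-382, Faroria, 1,285 kg, ¥282,468.70):
Base rate for S-382 is ¥4.51/kg.
Origin Faroria qualifies under the Eriesta–Faroria agreement and S-382 is covered: preferential rate Free applies instead.
The additional-duty order on S-382 targets Eriara, not Faroria; it does not apply.
Duty = ¥282,468.70 × 0% = ¥0.00.
Line 2 (P-558, Velania, 2,157 units, ¥22,519.08):
Base rate for P-558 is 30.5%.
Duty = ¥22,519.08 × 30.5% = ¥6,868.32.
Line 3 (D-222, Taleth, 3,034 m², ¥670,362.30):
Base rate for D-222 is ¥7.27/m².
D-222 has an FTA preferential rate, but origin Taleth is not Faroria; base rate stands.
Duty = 3,034 × ¥7.27 = ¥22,057.18.
Total = ¥0.00 + ¥6,868.32 + ¥22,057.18 = ¥28,925.50.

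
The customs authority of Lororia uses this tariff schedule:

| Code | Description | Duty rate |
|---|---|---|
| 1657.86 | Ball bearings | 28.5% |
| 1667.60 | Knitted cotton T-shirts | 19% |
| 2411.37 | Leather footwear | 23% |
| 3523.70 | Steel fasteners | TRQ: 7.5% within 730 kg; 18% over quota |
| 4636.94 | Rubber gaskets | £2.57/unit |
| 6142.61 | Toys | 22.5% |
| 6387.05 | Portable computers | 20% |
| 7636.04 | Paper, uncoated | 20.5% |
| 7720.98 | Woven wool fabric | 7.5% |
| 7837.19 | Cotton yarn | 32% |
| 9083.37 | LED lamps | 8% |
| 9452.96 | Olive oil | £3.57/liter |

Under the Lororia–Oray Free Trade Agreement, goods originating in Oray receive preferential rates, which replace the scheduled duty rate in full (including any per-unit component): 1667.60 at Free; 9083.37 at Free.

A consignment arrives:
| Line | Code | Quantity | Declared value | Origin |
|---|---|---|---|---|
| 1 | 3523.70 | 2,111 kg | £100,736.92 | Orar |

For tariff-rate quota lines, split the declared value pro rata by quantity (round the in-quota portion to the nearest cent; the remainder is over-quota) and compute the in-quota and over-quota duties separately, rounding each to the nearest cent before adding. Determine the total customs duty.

Line 1 (3523.70, Orar, 2,111 kg, £100,736.92):
Code 3523.70 is under a tariff-rate quota (threshold 730 kg). In-quota: 730 kg at 7.5%; over-quota: 1,381 kg at 18%.
Pro-rata value split: in-quota = £100,736.92 × 730/2,111 = £34,835.60; over-quota = £100,736.92 − £34,835.60 = £65,901.32.
In-quota duty = £34,835.60 × 7.5% = £2,612.67. Over-quota duty = £65,901.32 × 18% = £11,862.24.
Line duty = £2,612.67 + £11,862.24 = £14,474.91.

£14,474.91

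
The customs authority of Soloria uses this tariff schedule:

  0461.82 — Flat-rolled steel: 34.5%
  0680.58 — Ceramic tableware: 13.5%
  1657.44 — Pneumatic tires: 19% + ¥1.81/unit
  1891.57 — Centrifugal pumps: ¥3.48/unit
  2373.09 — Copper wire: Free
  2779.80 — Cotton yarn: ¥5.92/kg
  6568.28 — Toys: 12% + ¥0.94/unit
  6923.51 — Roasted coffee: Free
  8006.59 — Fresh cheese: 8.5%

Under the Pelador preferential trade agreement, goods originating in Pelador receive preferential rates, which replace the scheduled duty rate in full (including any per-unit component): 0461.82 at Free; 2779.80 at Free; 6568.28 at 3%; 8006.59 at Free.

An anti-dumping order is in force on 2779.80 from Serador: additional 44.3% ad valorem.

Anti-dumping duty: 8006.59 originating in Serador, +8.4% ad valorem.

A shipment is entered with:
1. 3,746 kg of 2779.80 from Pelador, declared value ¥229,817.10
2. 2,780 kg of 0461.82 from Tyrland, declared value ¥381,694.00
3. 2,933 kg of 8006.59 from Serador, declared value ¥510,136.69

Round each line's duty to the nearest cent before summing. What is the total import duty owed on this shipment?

¥217,897.53

Line 1 (2779.80, Pelador, 3,746 kg, ¥229,817.10):
Base rate for 2779.80 is ¥5.92/kg.
Origin Pelador qualifies under the Soloria–Pelador agreement and 2779.80 is covered: preferential rate Free applies instead.
The additional-duty order on 2779.80 targets Serador, not Pelador; it does not apply.
Duty = ¥229,817.10 × 0% = ¥0.00.
Line 2 (0461.82, Tyrland, 2,780 kg, ¥381,694.00):
Base rate for 0461.82 is 34.5%.
0461.82 has an FTA preferential rate, but origin Tyrland is not Pelador; base rate stands.
Duty = ¥381,694.00 × 34.5% = ¥131,684.43.
Line 3 (8006.59, Serador, 2,933 kg, ¥510,136.69):
Base rate for 8006.59 is 8.5%.
8006.59 has an FTA preferential rate, but origin Serador is not Pelador; base rate stands.
Additional duty on 8006.59 from Serador: +8.4%. Applied ad valorem rate: 8.5% + 8.4% = 16.9%.
Duty = ¥510,136.69 × 16.9% = ¥86,213.10.
Total = ¥0.00 + ¥131,684.43 + ¥86,213.10 = ¥217,897.53.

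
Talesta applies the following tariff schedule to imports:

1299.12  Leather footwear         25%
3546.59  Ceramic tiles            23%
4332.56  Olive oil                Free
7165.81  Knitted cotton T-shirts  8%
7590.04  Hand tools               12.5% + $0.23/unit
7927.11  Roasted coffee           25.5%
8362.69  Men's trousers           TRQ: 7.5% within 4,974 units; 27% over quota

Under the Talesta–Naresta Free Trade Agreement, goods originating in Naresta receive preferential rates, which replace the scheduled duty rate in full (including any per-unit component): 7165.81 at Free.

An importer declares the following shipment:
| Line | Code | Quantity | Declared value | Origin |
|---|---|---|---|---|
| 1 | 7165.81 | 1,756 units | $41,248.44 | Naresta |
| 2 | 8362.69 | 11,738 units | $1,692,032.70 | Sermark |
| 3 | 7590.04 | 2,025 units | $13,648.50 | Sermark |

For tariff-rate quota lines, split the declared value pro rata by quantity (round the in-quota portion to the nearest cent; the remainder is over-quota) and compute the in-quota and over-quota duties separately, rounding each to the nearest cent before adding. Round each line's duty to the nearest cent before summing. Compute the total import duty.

$319,205.23

Line 1 (7165.81, Naresta, 1,756 units, $41,248.44):
Base rate for 7165.81 is 8%.
Origin Naresta qualifies under the Talesta–Naresta agreement and 7165.81 is covered: preferential rate Free applies instead.
Duty = $41,248.44 × 0% = $0.00.
Line 2 (8362.69, Sermark, 11,738 units, $1,692,032.70):
Code 8362.69 is under a tariff-rate quota (threshold 4,974 units). In-quota: 4,974 units at 7.5%; over-quota: 6,764 units at 27%.
Pro-rata value split: in-quota = $1,692,032.70 × 4,974/11,738 = $717,002.10; over-quota = $1,692,032.70 − $717,002.10 = $975,030.60.
In-quota duty = $717,002.10 × 7.5% = $53,775.16. Over-quota duty = $975,030.60 × 27% = $263,258.26.
Line duty = $53,775.16 + $263,258.26 = $317,033.42.
Line 3 (7590.04, Sermark, 2,025 units, $13,648.50):
Base rate for 7590.04 is 12.5% + $0.23/unit.
Duty = $13,648.50 × 12.5% + 2,025 × $0.23 = $2,171.81.
Total = $0.00 + $317,033.42 + $2,171.81 = $319,205.23.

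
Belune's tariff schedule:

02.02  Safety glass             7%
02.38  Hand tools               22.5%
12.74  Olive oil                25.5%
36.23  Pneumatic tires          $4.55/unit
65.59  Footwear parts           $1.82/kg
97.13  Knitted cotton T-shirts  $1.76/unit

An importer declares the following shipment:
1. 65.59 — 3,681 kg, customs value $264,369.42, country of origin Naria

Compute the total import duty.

$6,699.42

Line 1 (65.59, Naria, 3,681 kg, $264,369.42):
Base rate for 65.59 is $1.82/kg.
Duty = 3,681 × $1.82 = $6,699.42.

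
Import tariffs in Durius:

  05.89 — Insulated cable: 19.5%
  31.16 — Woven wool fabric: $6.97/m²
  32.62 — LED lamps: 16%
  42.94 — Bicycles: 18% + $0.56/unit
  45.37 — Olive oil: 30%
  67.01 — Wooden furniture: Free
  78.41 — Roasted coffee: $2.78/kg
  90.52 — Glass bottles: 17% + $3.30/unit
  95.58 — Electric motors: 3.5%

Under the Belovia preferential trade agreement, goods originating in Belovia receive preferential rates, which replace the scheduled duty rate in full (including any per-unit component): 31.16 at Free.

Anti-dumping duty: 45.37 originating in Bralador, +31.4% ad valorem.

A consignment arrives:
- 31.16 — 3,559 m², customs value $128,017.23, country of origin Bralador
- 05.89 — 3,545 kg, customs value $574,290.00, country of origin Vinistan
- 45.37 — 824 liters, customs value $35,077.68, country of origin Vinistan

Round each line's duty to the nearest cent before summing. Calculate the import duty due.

Line 1 (31.16, Bralador, 3,559 m², $128,017.23):
Base rate for 31.16 is $6.97/m².
31.16 has an FTA preferential rate, but origin Bralador is not Belovia; base rate stands.
Duty = 3,559 × $6.97 = $24,806.23.
Line 2 (05.89, Vinistan, 3,545 kg, $574,290.00):
Base rate for 05.89 is 19.5%.
Duty = $574,290.00 × 19.5% = $111,986.55.
Line 3 (45.37, Vinistan, 824 liters, $35,077.68):
Base rate for 45.37 is 30%.
The additional-duty order on 45.37 targets Bralador, not Vinistan; it does not apply.
Duty = $35,077.68 × 30% = $10,523.30.
Total = $24,806.23 + $111,986.55 + $10,523.30 = $147,316.08.

$147,316.08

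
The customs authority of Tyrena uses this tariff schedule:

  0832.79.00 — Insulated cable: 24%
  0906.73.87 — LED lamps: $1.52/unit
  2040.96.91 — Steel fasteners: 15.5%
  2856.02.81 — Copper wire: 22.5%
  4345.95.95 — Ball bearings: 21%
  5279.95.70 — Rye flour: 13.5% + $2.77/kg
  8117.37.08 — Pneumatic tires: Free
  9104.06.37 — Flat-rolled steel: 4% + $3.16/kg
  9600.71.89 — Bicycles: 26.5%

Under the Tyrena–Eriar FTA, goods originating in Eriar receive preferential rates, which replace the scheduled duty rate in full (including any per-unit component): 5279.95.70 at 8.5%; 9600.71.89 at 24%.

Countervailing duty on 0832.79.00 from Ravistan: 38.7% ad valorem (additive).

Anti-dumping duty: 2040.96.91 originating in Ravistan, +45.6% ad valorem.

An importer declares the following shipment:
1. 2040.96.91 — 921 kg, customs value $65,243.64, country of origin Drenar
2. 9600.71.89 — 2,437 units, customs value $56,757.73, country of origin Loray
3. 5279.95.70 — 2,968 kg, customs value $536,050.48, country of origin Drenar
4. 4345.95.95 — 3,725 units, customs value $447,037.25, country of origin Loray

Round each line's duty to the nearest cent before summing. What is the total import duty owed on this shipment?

Line 1 (2040.96.91, Drenar, 921 kg, $65,243.64):
Base rate for 2040.96.91 is 15.5%.
The additional-duty order on 2040.96.91 targets Ravistan, not Drenar; it does not apply.
Duty = $65,243.64 × 15.5% = $10,112.76.
Line 2 (9600.71.89, Loray, 2,437 units, $56,757.73):
Base rate for 9600.71.89 is 26.5%.
9600.71.89 has an FTA preferential rate, but origin Loray is not Eriar; base rate stands.
Duty = $56,757.73 × 26.5% = $15,040.80.
Line 3 (5279.95.70, Drenar, 2,968 kg, $536,050.48):
Base rate for 5279.95.70 is 13.5% + $2.77/kg.
5279.95.70 has an FTA preferential rate, but origin Drenar is not Eriar; base rate stands.
Duty = $536,050.48 × 13.5% + 2,968 × $2.77 = $80,588.17.
Line 4 (4345.95.95, Loray, 3,725 units, $447,037.25):
Base rate for 4345.95.95 is 21%.
Duty = $447,037.25 × 21% = $93,877.82.
Total = $10,112.76 + $15,040.80 + $80,588.17 + $93,877.82 = $199,619.55.

$199,619.55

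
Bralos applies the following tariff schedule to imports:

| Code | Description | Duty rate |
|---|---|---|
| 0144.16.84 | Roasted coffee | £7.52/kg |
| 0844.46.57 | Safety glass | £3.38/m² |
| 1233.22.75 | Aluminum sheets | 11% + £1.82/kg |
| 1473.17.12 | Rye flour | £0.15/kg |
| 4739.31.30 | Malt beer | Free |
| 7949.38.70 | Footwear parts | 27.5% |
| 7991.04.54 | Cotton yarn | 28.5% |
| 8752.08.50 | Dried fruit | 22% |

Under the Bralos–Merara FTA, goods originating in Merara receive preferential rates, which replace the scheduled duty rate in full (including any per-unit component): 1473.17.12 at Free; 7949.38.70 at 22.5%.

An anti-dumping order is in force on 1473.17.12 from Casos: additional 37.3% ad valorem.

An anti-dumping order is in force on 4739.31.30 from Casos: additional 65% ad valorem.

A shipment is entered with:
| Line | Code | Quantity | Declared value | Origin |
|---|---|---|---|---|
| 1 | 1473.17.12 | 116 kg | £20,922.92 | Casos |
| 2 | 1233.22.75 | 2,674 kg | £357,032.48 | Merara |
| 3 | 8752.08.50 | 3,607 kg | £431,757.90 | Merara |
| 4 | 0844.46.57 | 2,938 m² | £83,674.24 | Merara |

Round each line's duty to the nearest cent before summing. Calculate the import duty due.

Line 1 (1473.17.12, Casos, 116 kg, £20,922.92):
Base rate for 1473.17.12 is £0.15/kg.
1473.17.12 has an FTA preferential rate, but origin Casos is not Merara; base rate stands.
Additional duty on 1473.17.12 from Casos: +37.3% ad valorem. Applied ad valorem rate = 37.3%.
Duty = £20,922.92 × 37.3% + 116 × £0.15 = £7,821.65.
Line 2 (1233.22.75, Merara, 2,674 kg, £357,032.48):
Base rate for 1233.22.75 is 11% + £1.82/kg.
Origin Merara is the FTA partner but 1233.22.75 is not on the preference list; base rate stands.
Duty = £357,032.48 × 11% + 2,674 × £1.82 = £44,140.25.
Line 3 (8752.08.50, Merara, 3,607 kg, £431,757.90):
Base rate for 8752.08.50 is 22%.
Origin Merara is the FTA partner but 8752.08.50 is not on the preference list; base rate stands.
Duty = £431,757.90 × 22% = £94,986.74.
Line 4 (0844.46.57, Merara, 2,938 m², £83,674.24):
Base rate for 0844.46.57 is £3.38/m².
Origin Merara is the FTA partner but 0844.46.57 is not on the preference list; base rate stands.
Duty = 2,938 × £3.38 = £9,930.44.
Total = £7,821.65 + £44,140.25 + £94,986.74 + £9,930.44 = £156,879.08.

£156,879.08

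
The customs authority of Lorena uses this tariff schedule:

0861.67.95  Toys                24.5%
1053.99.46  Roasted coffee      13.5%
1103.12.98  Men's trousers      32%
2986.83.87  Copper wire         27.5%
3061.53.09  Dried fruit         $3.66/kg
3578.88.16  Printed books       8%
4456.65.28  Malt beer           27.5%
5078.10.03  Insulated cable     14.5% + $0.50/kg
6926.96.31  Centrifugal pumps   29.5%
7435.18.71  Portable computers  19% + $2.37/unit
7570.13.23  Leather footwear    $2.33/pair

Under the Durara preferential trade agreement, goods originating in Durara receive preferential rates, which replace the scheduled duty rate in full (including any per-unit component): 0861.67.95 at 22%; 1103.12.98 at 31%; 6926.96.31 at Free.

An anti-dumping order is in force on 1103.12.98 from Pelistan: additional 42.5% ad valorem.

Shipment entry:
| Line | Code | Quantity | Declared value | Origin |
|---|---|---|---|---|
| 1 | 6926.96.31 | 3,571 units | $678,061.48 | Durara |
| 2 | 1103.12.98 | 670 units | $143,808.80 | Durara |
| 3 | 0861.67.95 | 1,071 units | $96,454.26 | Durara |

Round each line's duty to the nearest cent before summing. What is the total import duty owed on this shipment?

$65,800.67

Line 1 (6926.96.31, Durara, 3,571 units, $678,061.48):
Base rate for 6926.96.31 is 29.5%.
Origin Durara qualifies under the Lorena–Durara agreement and 6926.96.31 is covered: preferential rate Free applies instead.
Duty = $678,061.48 × 0% = $0.00.
Line 2 (1103.12.98, Durara, 670 units, $143,808.80):
Base rate for 1103.12.98 is 32%.
Origin Durara qualifies under the Lorena–Durara agreement and 1103.12.98 is covered: preferential rate 31% applies instead.
The additional-duty order on 1103.12.98 targets Pelistan, not Durara; it does not apply.
Duty = $143,808.80 × 31% = $44,580.73.
Line 3 (0861.67.95, Durara, 1,071 units, $96,454.26):
Base rate for 0861.67.95 is 24.5%.
Origin Durara qualifies under the Lorena–Durara agreement and 0861.67.95 is covered: preferential rate 22% applies instead.
Duty = $96,454.26 × 22% = $21,219.94.
Total = $0.00 + $44,580.73 + $21,219.94 = $65,800.67.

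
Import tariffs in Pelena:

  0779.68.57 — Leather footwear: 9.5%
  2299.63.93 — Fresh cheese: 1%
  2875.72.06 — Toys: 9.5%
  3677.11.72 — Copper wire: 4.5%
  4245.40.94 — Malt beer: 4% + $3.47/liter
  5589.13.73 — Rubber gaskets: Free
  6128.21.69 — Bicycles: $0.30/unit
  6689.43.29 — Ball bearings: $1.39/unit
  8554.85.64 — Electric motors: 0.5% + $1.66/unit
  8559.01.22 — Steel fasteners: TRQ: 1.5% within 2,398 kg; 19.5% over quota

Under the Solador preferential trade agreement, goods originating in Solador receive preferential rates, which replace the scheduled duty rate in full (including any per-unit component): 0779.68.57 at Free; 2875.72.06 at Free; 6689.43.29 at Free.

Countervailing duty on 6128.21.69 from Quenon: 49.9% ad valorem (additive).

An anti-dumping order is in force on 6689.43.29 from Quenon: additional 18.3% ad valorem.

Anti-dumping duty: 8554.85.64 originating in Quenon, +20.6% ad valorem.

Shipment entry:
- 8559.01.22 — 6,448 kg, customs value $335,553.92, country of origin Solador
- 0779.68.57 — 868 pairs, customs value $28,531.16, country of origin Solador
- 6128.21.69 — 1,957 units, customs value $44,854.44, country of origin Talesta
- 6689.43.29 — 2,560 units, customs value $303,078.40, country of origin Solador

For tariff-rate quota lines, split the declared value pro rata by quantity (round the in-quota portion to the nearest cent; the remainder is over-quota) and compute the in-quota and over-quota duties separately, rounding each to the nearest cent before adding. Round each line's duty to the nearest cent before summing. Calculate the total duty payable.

Line 1 (8559.01.22, Solador, 6,448 kg, $335,553.92):
Code 8559.01.22 is under a tariff-rate quota (threshold 2,398 kg). In-quota: 2,398 kg at 1.5%; over-quota: 4,050 kg at 19.5%.
Pro-rata value split: in-quota = $335,553.92 × 2,398/6,448 = $124,791.92; over-quota = $335,553.92 − $124,791.92 = $210,762.00.
In-quota duty = $124,791.92 × 1.5% = $1,871.88. Over-quota duty = $210,762.00 × 19.5% = $41,098.59.
Line duty = $1,871.88 + $41,098.59 = $42,970.47.
Line 2 (0779.68.57, Solador, 868 pairs, $28,531.16):
Base rate for 0779.68.57 is 9.5%.
Origin Solador qualifies under the Pelena–Solador agreement and 0779.68.57 is covered: preferential rate Free applies instead.
Duty = $28,531.16 × 0% = $0.00.
Line 3 (6128.21.69, Talesta, 1,957 units, $44,854.44):
Base rate for 6128.21.69 is $0.30/unit.
The additional-duty order on 6128.21.69 targets Quenon, not Talesta; it does not apply.
Duty = 1,957 × $0.30 = $587.10.
Line 4 (6689.43.29, Solador, 2,560 units, $303,078.40):
Base rate for 6689.43.29 is $1.39/unit.
Origin Solador qualifies under the Pelena–Solador agreement and 6689.43.29 is covered: preferential rate Free applies instead.
The additional-duty order on 6689.43.29 targets Quenon, not Solador; it does not apply.
Duty = $303,078.40 × 0% = $0.00.
Total = $42,970.47 + $0.00 + $587.10 + $0.00 = $43,557.57.

$43,557.57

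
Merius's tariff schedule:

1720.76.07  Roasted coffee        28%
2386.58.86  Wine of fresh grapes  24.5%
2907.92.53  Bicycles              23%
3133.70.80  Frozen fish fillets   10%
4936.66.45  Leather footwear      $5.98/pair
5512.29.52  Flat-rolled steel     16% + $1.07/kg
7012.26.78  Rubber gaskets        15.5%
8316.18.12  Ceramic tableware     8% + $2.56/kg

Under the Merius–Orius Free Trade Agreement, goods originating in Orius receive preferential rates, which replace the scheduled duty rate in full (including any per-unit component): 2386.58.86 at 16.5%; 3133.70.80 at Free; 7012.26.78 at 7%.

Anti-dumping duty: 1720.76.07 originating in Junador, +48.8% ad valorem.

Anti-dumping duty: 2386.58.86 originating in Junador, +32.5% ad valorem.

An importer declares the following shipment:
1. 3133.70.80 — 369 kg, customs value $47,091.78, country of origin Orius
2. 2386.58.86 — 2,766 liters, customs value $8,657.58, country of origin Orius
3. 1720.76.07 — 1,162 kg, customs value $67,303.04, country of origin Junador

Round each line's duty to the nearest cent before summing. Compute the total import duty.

$53,117.23

Line 1 (3133.70.80, Orius, 369 kg, $47,091.78):
Base rate for 3133.70.80 is 10%.
Origin Orius qualifies under the Merius–Orius agreement and 3133.70.80 is covered: preferential rate Free applies instead.
Duty = $47,091.78 × 0% = $0.00.
Line 2 (2386.58.86, Orius, 2,766 liters, $8,657.58):
Base rate for 2386.58.86 is 24.5%.
Origin Orius qualifies under the Merius–Orius agreement and 2386.58.86 is covered: preferential rate 16.5% applies instead.
The additional-duty order on 2386.58.86 targets Junador, not Orius; it does not apply.
Duty = $8,657.58 × 16.5% = $1,428.50.
Line 3 (1720.76.07, Junador, 1,162 kg, $67,303.04):
Base rate for 1720.76.07 is 28%.
Additional duty on 1720.76.07 from Junador: +48.8%. Applied ad valorem rate: 28% + 48.8% = 76.8%.
Duty = $67,303.04 × 76.8% = $51,688.73.
Total = $0.00 + $1,428.50 + $51,688.73 = $53,117.23.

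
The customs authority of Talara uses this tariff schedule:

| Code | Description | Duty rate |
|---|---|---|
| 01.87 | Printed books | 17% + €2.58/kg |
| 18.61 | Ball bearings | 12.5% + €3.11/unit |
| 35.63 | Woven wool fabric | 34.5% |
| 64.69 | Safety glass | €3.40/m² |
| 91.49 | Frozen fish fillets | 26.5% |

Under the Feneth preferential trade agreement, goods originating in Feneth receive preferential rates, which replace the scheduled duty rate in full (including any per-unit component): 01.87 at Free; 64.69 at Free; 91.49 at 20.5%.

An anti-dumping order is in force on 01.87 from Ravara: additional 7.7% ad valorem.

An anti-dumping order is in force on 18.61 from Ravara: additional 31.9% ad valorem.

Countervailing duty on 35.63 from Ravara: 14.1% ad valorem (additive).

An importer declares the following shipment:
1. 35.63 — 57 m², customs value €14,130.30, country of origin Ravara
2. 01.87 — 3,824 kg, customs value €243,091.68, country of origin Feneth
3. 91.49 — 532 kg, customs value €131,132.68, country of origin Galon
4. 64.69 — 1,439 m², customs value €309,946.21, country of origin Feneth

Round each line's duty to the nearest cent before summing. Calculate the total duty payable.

€41,617.49

Line 1 (35.63, Ravara, 57 m², €14,130.30):
Base rate for 35.63 is 34.5%.
Additional duty on 35.63 from Ravara: +14.1%. Applied ad valorem rate: 34.5% + 14.1% = 48.6%.
Duty = €14,130.30 × 48.6% = €6,867.33.
Line 2 (01.87, Feneth, 3,824 kg, €243,091.68):
Base rate for 01.87 is 17% + €2.58/kg.
Origin Feneth qualifies under the Talara–Feneth agreement and 01.87 is covered: preferential rate Free applies instead.
The additional-duty order on 01.87 targets Ravara, not Feneth; it does not apply.
Duty = €243,091.68 × 0% = €0.00.
Line 3 (91.49, Galon, 532 kg, €131,132.68):
Base rate for 91.49 is 26.5%.
91.49 has an FTA preferential rate, but origin Galon is not Feneth; base rate stands.
Duty = €131,132.68 × 26.5% = €34,750.16.
Line 4 (64.69, Feneth, 1,439 m², €309,946.21):
Base rate for 64.69 is €3.40/m².
Origin Feneth qualifies under the Talara–Feneth agreement and 64.69 is covered: preferential rate Free applies instead.
Duty = €309,946.21 × 0% = €0.00.
Total = €6,867.33 + €0.00 + €34,750.16 + €0.00 = €41,617.49.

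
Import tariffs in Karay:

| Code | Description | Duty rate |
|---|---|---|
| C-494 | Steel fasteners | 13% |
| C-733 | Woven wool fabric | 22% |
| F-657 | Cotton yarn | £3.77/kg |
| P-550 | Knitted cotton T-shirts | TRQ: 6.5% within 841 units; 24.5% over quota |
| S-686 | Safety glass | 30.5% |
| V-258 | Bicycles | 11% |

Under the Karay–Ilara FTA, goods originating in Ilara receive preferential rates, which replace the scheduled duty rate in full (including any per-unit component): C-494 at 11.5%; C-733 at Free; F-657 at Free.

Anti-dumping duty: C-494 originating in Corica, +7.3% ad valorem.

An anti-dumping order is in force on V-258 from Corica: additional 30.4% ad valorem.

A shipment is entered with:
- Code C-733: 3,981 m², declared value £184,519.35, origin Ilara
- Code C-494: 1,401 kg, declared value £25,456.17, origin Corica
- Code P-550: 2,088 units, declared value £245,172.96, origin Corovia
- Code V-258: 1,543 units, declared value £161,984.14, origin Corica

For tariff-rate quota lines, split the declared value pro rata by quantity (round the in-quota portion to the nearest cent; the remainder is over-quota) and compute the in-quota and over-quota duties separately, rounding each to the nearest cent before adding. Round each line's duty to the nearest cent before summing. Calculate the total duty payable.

Line 1 (C-733, Ilara, 3,981 m², £184,519.35):
Base rate for C-733 is 22%.
Origin Ilara qualifies under the Karay–Ilara agreement and C-733 is covered: preferential rate Free applies instead.
Duty = £184,519.35 × 0% = £0.00.
Line 2 (C-494, Corica, 1,401 kg, £25,456.17):
Base rate for C-494 is 13%.
C-494 has an FTA preferential rate, but origin Corica is not Ilara; base rate stands.
Additional duty on C-494 from Corica: +7.3%. Applied ad valorem rate: 13% + 7.3% = 20.3%.
Duty = £25,456.17 × 20.3% = £5,167.60.
Line 3 (P-550, Corovia, 2,088 units, £245,172.96):
Code P-550 is under a tariff-rate quota (threshold 841 units). In-quota: 841 units at 6.5%; over-quota: 1,247 units at 24.5%.
Pro-rata value split: in-quota = £245,172.96 × 841/2,088 = £98,750.22; over-quota = £245,172.96 − £98,750.22 = £146,422.74.
In-quota duty = £98,750.22 × 6.5% = £6,418.76. Over-quota duty = £146,422.74 × 24.5% = £35,873.57.
Line duty = £6,418.76 + £35,873.57 = £42,292.33.
Line 4 (V-258, Corica, 1,543 units, £161,984.14):
Base rate for V-258 is 11%.
Additional duty on V-258 from Corica: +30.4%. Applied ad valorem rate: 11% + 30.4% = 41.4%.
Duty = £161,984.14 × 41.4% = £67,061.43.
Total = £0.00 + £5,167.60 + £42,292.33 + £67,061.43 = £114,521.36.

£114,521.36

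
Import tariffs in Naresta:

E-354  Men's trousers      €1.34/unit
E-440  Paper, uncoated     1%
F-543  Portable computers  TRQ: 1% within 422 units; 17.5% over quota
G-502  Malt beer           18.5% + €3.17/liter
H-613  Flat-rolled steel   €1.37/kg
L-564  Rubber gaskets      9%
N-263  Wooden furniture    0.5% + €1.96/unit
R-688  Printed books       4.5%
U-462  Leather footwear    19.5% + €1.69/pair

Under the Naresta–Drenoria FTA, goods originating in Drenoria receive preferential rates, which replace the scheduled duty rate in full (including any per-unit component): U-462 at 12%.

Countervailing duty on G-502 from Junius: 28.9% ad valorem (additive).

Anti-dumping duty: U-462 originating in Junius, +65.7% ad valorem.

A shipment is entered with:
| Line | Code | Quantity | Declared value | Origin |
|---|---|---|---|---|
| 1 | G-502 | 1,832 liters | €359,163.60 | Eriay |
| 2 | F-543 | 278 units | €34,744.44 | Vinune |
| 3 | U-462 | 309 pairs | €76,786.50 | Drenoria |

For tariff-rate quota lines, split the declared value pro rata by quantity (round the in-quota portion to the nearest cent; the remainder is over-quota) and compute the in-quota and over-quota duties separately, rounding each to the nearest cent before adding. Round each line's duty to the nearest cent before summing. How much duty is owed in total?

€81,814.53

Line 1 (G-502, Eriay, 1,832 liters, €359,163.60):
Base rate for G-502 is 18.5% + €3.17/liter.
The additional-duty order on G-502 targets Junius, not Eriay; it does not apply.
Duty = €359,163.60 × 18.5% + 1,832 × €3.17 = €72,252.71.
Line 2 (F-543, Vinune, 278 units, €34,744.44):
Code F-543 is under a tariff-rate quota (threshold 422 units). Quantity 278 units is within the quota, so the in-quota rate 1% applies to the full value.
Duty = €34,744.44 × 1% = €347.44.
Line 3 (U-462, Drenoria, 309 pairs, €76,786.50):
Base rate for U-462 is 19.5% + €1.69/pair.
Origin Drenoria qualifies under the Naresta–Drenoria agreement and U-462 is covered: preferential rate 12% applies instead.
The additional-duty order on U-462 targets Junius, not Drenoria; it does not apply.
Duty = €76,786.50 × 12% = €9,214.38.
Total = €72,252.71 + €347.44 + €9,214.38 = €81,814.53.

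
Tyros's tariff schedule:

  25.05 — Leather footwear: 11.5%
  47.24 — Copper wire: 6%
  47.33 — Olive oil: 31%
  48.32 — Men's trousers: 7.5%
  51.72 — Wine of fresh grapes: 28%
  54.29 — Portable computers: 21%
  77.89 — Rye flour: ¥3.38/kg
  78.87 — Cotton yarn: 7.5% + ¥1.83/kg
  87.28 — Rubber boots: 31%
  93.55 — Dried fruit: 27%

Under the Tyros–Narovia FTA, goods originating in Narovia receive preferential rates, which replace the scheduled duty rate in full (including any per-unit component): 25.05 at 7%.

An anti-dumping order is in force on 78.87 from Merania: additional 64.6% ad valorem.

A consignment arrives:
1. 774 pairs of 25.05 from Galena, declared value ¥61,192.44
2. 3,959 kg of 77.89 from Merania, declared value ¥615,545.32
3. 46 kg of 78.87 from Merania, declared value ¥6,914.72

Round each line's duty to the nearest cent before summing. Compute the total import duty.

Line 1 (25.05, Galena, 774 pairs, ¥61,192.44):
Base rate for 25.05 is 11.5%.
25.05 has an FTA preferential rate, but origin Galena is not Narovia; base rate stands.
Duty = ¥61,192.44 × 11.5% = ¥7,037.13.
Line 2 (77.89, Merania, 3,959 kg, ¥615,545.32):
Base rate for 77.89 is ¥3.38/kg.
Duty = 3,959 × ¥3.38 = ¥13,381.42.
Line 3 (78.87, Merania, 46 kg, ¥6,914.72):
Base rate for 78.87 is 7.5% + ¥1.83/kg.
Additional duty on 78.87 from Merania: +64.6%. Applied ad valorem rate: 7.5% + 64.6% = 72.1%.
Duty = ¥6,914.72 × 72.1% + 46 × ¥1.83 = ¥5,069.69.
Total = ¥7,037.13 + ¥13,381.42 + ¥5,069.69 = ¥25,488.24.

¥25,488.24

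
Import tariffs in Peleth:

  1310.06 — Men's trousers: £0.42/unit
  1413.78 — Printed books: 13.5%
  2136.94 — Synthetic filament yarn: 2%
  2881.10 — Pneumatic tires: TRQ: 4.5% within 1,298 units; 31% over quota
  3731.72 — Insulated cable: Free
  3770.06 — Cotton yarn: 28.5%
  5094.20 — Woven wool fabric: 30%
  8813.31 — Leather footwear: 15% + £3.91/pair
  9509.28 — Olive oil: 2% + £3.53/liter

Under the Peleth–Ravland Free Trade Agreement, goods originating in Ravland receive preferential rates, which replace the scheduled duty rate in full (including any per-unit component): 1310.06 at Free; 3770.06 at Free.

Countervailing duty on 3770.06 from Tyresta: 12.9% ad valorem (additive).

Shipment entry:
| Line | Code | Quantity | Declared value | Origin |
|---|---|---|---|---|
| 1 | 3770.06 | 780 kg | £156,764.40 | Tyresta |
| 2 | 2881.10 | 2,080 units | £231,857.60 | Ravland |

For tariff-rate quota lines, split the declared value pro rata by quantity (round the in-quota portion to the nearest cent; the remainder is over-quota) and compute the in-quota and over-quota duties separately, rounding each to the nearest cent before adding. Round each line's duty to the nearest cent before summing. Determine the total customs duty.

£98,433.98

Line 1 (3770.06, Tyresta, 780 kg, £156,764.40):
Base rate for 3770.06 is 28.5%.
3770.06 has an FTA preferential rate, but origin Tyresta is not Ravland; base rate stands.
Additional duty on 3770.06 from Tyresta: +12.9%. Applied ad valorem rate: 28.5% + 12.9% = 41.4%.
Duty = £156,764.40 × 41.4% = £64,900.46.
Line 2 (2881.10, Ravland, 2,080 units, £231,857.60):
Code 2881.10 is under a tariff-rate quota (threshold 1,298 units). In-quota: 1,298 units at 4.5%; over-quota: 782 units at 31%.
Pro-rata value split: in-quota = £231,857.60 × 1,298/2,080 = £144,688.06; over-quota = £231,857.60 − £144,688.06 = £87,169.54.
In-quota duty = £144,688.06 × 4.5% = £6,510.96. Over-quota duty = £87,169.54 × 31% = £27,022.56.
Line duty = £6,510.96 + £27,022.56 = £33,533.52.
Total = £64,900.46 + £33,533.52 = £98,433.98.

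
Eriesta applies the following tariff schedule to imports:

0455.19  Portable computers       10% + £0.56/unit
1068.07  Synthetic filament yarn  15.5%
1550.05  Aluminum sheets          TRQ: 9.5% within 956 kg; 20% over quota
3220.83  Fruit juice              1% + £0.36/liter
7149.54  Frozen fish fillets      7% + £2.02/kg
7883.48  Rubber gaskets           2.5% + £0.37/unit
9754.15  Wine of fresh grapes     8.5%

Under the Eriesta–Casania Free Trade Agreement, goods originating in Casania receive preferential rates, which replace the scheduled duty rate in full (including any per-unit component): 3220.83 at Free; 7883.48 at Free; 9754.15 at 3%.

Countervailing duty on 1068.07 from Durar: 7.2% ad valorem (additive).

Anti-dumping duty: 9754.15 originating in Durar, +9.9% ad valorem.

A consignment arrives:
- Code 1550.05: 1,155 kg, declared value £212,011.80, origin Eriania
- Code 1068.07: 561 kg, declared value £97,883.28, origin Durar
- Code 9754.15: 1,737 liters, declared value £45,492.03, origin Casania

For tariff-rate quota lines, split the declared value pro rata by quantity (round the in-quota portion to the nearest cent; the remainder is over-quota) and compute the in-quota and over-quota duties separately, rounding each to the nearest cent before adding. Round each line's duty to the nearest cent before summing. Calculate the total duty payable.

£47,560.87

Line 1 (1550.05, Eriania, 1,155 kg, £212,011.80):
Code 1550.05 is under a tariff-rate quota (threshold 956 kg). In-quota: 956 kg at 9.5%; over-quota: 199 kg at 20%.
Pro-rata value split: in-quota = £212,011.80 × 956/1,155 = £175,483.36; over-quota = £212,011.80 − £175,483.36 = £36,528.44.
In-quota duty = £175,483.36 × 9.5% = £16,670.92. Over-quota duty = £36,528.44 × 20% = £7,305.69.
Line duty = £16,670.92 + £7,305.69 = £23,976.61.
Line 2 (1068.07, Durar, 561 kg, £97,883.28):
Base rate for 1068.07 is 15.5%.
Additional duty on 1068.07 from Durar: +7.2%. Applied ad valorem rate: 15.5% + 7.2% = 22.7%.
Duty = £97,883.28 × 22.7% = £22,219.50.
Line 3 (9754.15, Casania, 1,737 liters, £45,492.03):
Base rate for 9754.15 is 8.5%.
Origin Casania qualifies under the Eriesta–Casania agreement and 9754.15 is covered: preferential rate 3% applies instead.
The additional-duty order on 9754.15 targets Durar, not Casania; it does not apply.
Duty = £45,492.03 × 3% = £1,364.76.
Total = £23,976.61 + £22,219.50 + £1,364.76 = £47,560.87.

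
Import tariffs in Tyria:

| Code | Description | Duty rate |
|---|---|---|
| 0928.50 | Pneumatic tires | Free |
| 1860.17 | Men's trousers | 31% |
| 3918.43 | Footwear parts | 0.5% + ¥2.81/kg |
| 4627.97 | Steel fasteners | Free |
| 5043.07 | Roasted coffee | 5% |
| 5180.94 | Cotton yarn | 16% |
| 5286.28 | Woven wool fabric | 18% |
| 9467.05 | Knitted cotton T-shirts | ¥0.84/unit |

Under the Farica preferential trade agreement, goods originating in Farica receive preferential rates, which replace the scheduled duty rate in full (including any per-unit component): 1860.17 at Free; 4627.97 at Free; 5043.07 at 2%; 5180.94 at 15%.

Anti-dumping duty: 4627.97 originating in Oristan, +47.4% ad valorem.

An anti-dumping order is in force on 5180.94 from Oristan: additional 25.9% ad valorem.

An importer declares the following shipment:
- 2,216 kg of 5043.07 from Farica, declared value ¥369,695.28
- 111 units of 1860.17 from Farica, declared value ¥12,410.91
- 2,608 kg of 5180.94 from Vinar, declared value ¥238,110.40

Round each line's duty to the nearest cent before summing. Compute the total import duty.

Line 1 (5043.07, Farica, 2,216 kg, ¥369,695.28):
Base rate for 5043.07 is 5%.
Origin Farica qualifies under the Tyria–Farica agreement and 5043.07 is covered: preferential rate 2% applies instead.
Duty = ¥369,695.28 × 2% = ¥7,393.91.
Line 2 (1860.17, Farica, 111 units, ¥12,410.91):
Base rate for 1860.17 is 31%.
Origin Farica qualifies under the Tyria–Farica agreement and 1860.17 is covered: preferential rate Free applies instead.
Duty = ¥12,410.91 × 0% = ¥0.00.
Line 3 (5180.94, Vinar, 2,608 kg, ¥238,110.40):
Base rate for 5180.94 is 16%.
5180.94 has an FTA preferential rate, but origin Vinar is not Farica; base rate stands.
The additional-duty order on 5180.94 targets Oristan, not Vinar; it does not apply.
Duty = ¥238,110.40 × 16% = ¥38,097.66.
Total = ¥7,393.91 + ¥0.00 + ¥38,097.66 = ¥45,491.57.

¥45,491.57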